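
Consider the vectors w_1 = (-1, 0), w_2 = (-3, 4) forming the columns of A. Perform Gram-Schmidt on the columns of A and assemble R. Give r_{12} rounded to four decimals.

w_1 = (-1, 0); ‖w_1‖ = 1.0000, so q_1 = (-1.0000, 0.0000).
r_{12} = q_1·w_2 = 3.0000.

r_{12} = 3.0000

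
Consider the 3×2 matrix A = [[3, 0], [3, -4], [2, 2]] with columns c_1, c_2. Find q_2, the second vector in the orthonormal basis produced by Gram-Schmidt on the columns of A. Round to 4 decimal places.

q_2 = (0.2639, -0.7037, 0.6597)

c_1 = (3, 3, 2); ‖c_1‖ = 4.6904, so q_1 = (0.6396, 0.6396, 0.4264).
q_1·c_2 = 0.6396·0 + 0.6396·(-4) + 0.4264·2 = -1.7056.
u_2 = c_2 + 1.7056·q_1 = (1.0909, -2.9091, 2.7273).
‖u_2‖ = 4.1341, so q_2 = (0.2639, -0.7037, 0.6597).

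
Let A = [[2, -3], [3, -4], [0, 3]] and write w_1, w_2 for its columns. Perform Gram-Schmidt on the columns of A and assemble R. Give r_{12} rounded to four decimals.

r_{12} = -4.9923

w_1 = (2, 3, 0); ‖w_1‖ = 3.6056, so q_1 = (0.5547, 0.8321, 0.0000).
r_{12} = q_1·w_2 = -4.9923.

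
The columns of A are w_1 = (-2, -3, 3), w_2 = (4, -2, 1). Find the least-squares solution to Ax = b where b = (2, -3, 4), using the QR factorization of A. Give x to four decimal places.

x = (0.7354, 0.8221)

w_1 = (-2, -3, 3); ‖w_1‖ = 4.6904, so q_1 = (-0.4264, -0.6396, 0.6396).
q_1·w_2 = (-0.4264)·4 + (-0.6396)·(-2) + 0.6396·1 = 0.2132.
u_2 = w_2 − 0.2132·q_1 = (4.0909, -1.8636, 0.8636).
‖u_2‖ = 4.5776, so q_2 = (0.8937, -0.4071, 0.1887).
Qᵀb = (3.6244, 3.7634).
Back-substitute: x_2 = 3.7634/4.5776 = 0.8221.
x_1 = (3.6244 − 0.2132·0.8221)/4.6904 = 0.7354.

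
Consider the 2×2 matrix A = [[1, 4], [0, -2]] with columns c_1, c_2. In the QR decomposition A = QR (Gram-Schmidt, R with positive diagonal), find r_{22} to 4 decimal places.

r_{22} = 2.0000

q_1 = c_1/‖c_1‖ = (1, 0)/1.0000 = (1.0000, 0.0000).
r_{12} = q_1·c_2 = 4.0000.
u_2 = c_2 − 4.0000·q_1 = (0.0000, -2.0000).
r_{22} = ‖u_2‖ = 2.0000.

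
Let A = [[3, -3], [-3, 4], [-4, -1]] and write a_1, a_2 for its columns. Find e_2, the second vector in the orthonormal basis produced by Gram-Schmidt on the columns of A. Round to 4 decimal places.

e_2 = (-0.3586, 0.5976, -0.7171)

a_1 = (3, -3, -4); ‖a_1‖ = 5.8310, so e_1 = (0.5145, -0.5145, -0.6860).
e_1·a_2 = 0.5145·(-3) + (-0.5145)·4 + (-0.6860)·(-1) = -2.9155.
u_2 = a_2 + 2.9155·e_1 = (-1.5000, 2.5000, -3.0000).
‖u_2‖ = 4.1833, so e_2 = (-0.3586, 0.5976, -0.7171).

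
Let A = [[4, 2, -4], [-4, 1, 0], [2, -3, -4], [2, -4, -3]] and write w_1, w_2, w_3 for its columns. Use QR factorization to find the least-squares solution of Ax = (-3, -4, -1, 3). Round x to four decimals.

x = (0.8191, -0.9737, 1.1501)

w_1 = (4, -4, 2, 2); ‖w_1‖ = 6.3246, so q_1 = (0.6325, -0.6325, 0.3162, 0.3162).
q_1·w_2 = 0.6325·2 + (-0.6325)·1 + 0.3162·(-3) + 0.3162·(-4) = -1.5811.
u_2 = w_2 + 1.5811·q_1 = (3.0000, 0.0000, -2.5000, -3.5000).
‖u_2‖ = 5.2440, so q_2 = (0.5721, 0.0000, -0.4767, -0.6674).
q_1·w_3 = 0.6325·(-4) + (-0.6325)·0 + 0.3162·(-4) + 0.3162·(-3) = -4.7434; q_2·w_3 = 0.5721·(-4) + 0.0000·0 + (-0.4767)·(-4) + (-0.6674)·(-3) = 1.6209.
u_3 = w_3 + 4.7434·q_1 − 1.6209·q_2 = (-1.9273, -3.0000, -1.7273, -0.4182).
‖u_3‖ = 3.9841, so q_3 = (-0.4837, -0.7530, -0.4335, -0.1050).
Qᵀb = (1.2649, -3.2418, 4.5819).
Back-substitute: x_3 = 4.5819/3.9841 = 1.1501.
x_2 = (-3.2418 − 1.6209·1.1501)/5.2440 = -0.9737.
x_1 = (1.2649 + 1.5811·(-0.9737) + 4.7434·1.1501)/6.3246 = 0.8191.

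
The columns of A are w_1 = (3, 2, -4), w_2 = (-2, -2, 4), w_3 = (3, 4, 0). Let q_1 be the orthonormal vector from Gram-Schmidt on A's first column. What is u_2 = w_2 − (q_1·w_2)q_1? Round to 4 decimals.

u_2 = (0.6897, -0.2069, 0.4138)

w_1 = (3, 2, -4); ‖w_1‖ = 5.3852, so q_1 = (0.5571, 0.3714, -0.7428).
q_1·w_2 = 0.5571·(-2) + 0.3714·(-2) + (-0.7428)·4 = -4.8281.
u_2 = w_2 + 4.8281·q_1 = (0.6897, -0.2069, 0.4138).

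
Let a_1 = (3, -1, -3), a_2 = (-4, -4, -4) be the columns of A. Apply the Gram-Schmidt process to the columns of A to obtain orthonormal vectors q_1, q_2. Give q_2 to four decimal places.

q_2 = (-0.6745, -0.5518, -0.4905)

q_1 = a_1/‖a_1‖ = (3, -1, -3)/4.3589 = (0.6882, -0.2294, -0.6882).
r_{12} = q_1·a_2 = 0.9177.
u_2 = a_2 − 0.9177·q_1 = (-4.6316, -3.7895, -3.3684).
‖u_2‖ = 6.8672, so q_2 = (-0.6745, -0.5518, -0.4905).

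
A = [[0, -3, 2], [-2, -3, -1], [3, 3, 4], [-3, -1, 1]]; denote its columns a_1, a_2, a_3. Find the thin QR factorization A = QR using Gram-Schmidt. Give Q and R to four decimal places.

Q = [[0.0000, -0.8235, 0.4377], [-0.4264, -0.3743, -0.0254], [0.6396, 0.1497, 0.6270], [-0.6396, 0.3993, 0.6439]], R = [[4.6904, 3.8376, 2.3452], [0.0000, 3.6432, -0.2745], [0.0000, 0.0000, 4.0527]]

e_1 = a_1/‖a_1‖ = (0, -2, 3, -3)/4.6904 = (0.0000, -0.4264, 0.6396, -0.6396).
r_{12} = e_1·a_2 = 3.8376.
u_2 = a_2 − 3.8376·e_1 = (-3.0000, -1.3636, 0.5455, 1.4545).
‖u_2‖ = 3.6432, so e_2 = (-0.8235, -0.3743, 0.1497, 0.3993).
r_{13} = e_1·a_3 = 2.3452; r_{23} = e_2·a_3 = -0.2745.
u_3 = a_3 − 2.3452·e_1 + 0.2745·e_2 = (1.7740, -0.1027, 2.5411, 2.6096).
‖u_3‖ = 4.0527, so e_3 = (0.4377, -0.0254, 0.6270, 0.6439).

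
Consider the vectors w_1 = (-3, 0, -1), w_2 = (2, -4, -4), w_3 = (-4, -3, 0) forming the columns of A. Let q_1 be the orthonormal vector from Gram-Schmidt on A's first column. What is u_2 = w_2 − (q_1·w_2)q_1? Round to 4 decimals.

u_2 = (1.4000, -4.0000, -4.2000)

w_1 = (-3, 0, -1); ‖w_1‖ = 3.1623, so q_1 = (-0.9487, 0.0000, -0.3162).
q_1·w_2 = (-0.9487)·2 + 0.0000·(-4) + (-0.3162)·(-4) = -0.6325.
u_2 = w_2 + 0.6325·q_1 = (1.4000, -4.0000, -4.2000).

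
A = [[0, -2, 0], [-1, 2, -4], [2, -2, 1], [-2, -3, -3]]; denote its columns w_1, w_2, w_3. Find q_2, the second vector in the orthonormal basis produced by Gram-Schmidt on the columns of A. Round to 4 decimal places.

q_1 = w_1/‖w_1‖ = (0, -1, 2, -2)/3.0000 = (0.0000, -0.3333, 0.6667, -0.6667).
r_{12} = q_1·w_2 = 0.0000.
u_2 = w_2 + 0.0000·q_1 = (-2.0000, 2.0000, -2.0000, -3.0000).
‖u_2‖ = 4.5826, so q_2 = (-0.4364, 0.4364, -0.4364, -0.6547).

q_2 = (-0.4364, 0.4364, -0.4364, -0.6547)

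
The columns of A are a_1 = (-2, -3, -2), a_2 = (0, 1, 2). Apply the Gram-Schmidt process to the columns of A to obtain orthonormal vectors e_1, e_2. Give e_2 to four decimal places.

a_1 = (-2, -3, -2); ‖a_1‖ = 4.1231, so e_1 = (-0.4851, -0.7276, -0.4851).
e_1·a_2 = (-0.4851)·0 + (-0.7276)·1 + (-0.4851)·2 = -1.6977.
u_2 = a_2 + 1.6977·e_1 = (-0.8235, -0.2353, 1.1765).
‖u_2‖ = 1.4552, so e_2 = (-0.5659, -0.1617, 0.8085).

e_2 = (-0.5659, -0.1617, 0.8085)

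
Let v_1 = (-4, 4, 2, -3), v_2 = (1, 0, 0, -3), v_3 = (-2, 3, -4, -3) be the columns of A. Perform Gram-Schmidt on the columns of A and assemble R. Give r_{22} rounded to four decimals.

v_1 = (-4, 4, 2, -3); ‖v_1‖ = 6.7082, so q_1 = (-0.5963, 0.5963, 0.2981, -0.4472).
q_1·v_2 = (-0.5963)·1 + 0.5963·0 + 0.2981·0 + (-0.4472)·(-3) = 0.7454.
u_2 = v_2 − 0.7454·q_1 = (1.4444, -0.4444, -0.2222, -2.6667).
r_{22} = ‖u_2‖ = 3.0732.

r_{22} = 3.0732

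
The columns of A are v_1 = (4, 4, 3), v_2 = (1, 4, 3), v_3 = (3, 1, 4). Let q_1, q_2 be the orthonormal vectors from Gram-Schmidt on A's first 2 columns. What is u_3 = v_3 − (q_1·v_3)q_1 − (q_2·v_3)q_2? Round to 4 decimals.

u_3 = (0.0000, -1.5600, 2.0800)

v_1 = (4, 4, 3); ‖v_1‖ = 6.4031, so q_1 = (0.6247, 0.6247, 0.4685).
q_1·v_2 = 0.6247·1 + 0.6247·4 + 0.4685·3 = 4.5290.
u_2 = v_2 − 4.5290·q_1 = (-1.8293, 1.1707, 0.8780).
‖u_2‖ = 2.3426, so q_2 = (-0.7809, 0.4998, 0.3748).
q_1·v_3 = 0.6247·3 + 0.6247·1 + 0.4685·4 = 4.3729; q_2·v_3 = (-0.7809)·3 + 0.4998·1 + 0.3748·4 = -0.3436.
u_3 = v_3 − 4.3729·q_1 + 0.3436·q_2 = (0.0000, -1.5600, 2.0800).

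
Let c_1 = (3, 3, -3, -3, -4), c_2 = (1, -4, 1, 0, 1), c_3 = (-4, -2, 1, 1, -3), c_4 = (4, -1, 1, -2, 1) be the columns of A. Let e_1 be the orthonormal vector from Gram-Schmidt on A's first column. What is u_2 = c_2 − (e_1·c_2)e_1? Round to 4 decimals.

c_1 = (3, 3, -3, -3, -4); ‖c_1‖ = 7.2111, so e_1 = (0.4160, 0.4160, -0.4160, -0.4160, -0.5547).
e_1·c_2 = 0.4160·1 + 0.4160·(-4) + (-0.4160)·1 + (-0.4160)·0 + (-0.5547)·1 = -2.2188.
u_2 = c_2 + 2.2188·e_1 = (1.9231, -3.0769, 0.0769, -0.9231, -0.2308).

u_2 = (1.9231, -3.0769, 0.0769, -0.9231, -0.2308)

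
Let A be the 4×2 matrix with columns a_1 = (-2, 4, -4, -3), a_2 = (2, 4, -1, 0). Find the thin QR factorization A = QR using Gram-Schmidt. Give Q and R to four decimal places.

Q = [[-0.2981, 0.6929], [0.5963, 0.6588], [-0.5963, 0.1079], [-0.4472, 0.2726]], R = [[6.7082, 2.3851], [0.0000, 3.9129]]

a_1 = (-2, 4, -4, -3); ‖a_1‖ = 6.7082, so q_1 = (-0.2981, 0.5963, -0.5963, -0.4472).
q_1·a_2 = (-0.2981)·2 + 0.5963·4 + (-0.5963)·(-1) + (-0.4472)·0 = 2.3851.
u_2 = a_2 − 2.3851·q_1 = (2.7111, 2.5778, 0.4222, 1.0667).
‖u_2‖ = 3.9129, so q_2 = (0.6929, 0.6588, 0.1079, 0.2726).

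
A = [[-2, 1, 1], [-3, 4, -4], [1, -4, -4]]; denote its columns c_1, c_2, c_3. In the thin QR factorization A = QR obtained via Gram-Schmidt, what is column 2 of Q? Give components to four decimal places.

q_2 = (-0.5005, 0.0455, -0.8645)

c_1 = (-2, -3, 1); ‖c_1‖ = 3.7417, so q_1 = (-0.5345, -0.8018, 0.2673).
q_1·c_2 = (-0.5345)·1 + (-0.8018)·4 + 0.2673·(-4) = -4.8107.
u_2 = c_2 + 4.8107·q_1 = (-1.5714, 0.1429, -2.7143).
‖u_2‖ = 3.1396, so q_2 = (-0.5005, 0.0455, -0.8645).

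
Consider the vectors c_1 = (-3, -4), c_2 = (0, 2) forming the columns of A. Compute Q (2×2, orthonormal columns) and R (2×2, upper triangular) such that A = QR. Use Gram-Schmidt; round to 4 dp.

c_1 = (-3, -4); ‖c_1‖ = 5.0000, so e_1 = (-0.6000, -0.8000).
e_1·c_2 = (-0.6000)·0 + (-0.8000)·2 = -1.6000.
u_2 = c_2 + 1.6000·e_1 = (-0.9600, 0.7200).
‖u_2‖ = 1.2000, so e_2 = (-0.8000, 0.6000).

Q = [[-0.6000, -0.8000], [-0.8000, 0.6000]], R = [[5.0000, -1.6000], [0.0000, 1.2000]]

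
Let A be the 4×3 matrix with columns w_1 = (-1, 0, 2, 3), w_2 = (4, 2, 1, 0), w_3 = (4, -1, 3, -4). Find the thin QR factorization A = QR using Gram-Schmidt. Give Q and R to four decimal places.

Q = [[-0.2673, 0.8475, 0.0803], [0.0000, 0.4394, -0.5203], [0.5345, 0.2825, 0.7195], [0.8018, 0.0942, -0.4529]], R = [[3.7417, -0.5345, -2.6726], [0.0000, 4.5513, 3.4213], [0.0000, 0.0000, 4.8116]]

w_1 = (-1, 0, 2, 3); ‖w_1‖ = 3.7417, so e_1 = (-0.2673, 0.0000, 0.5345, 0.8018).
e_1·w_2 = (-0.2673)·4 + 0.0000·2 + 0.5345·1 + 0.8018·0 = -0.5345.
u_2 = w_2 + 0.5345·e_1 = (3.8571, 2.0000, 1.2857, 0.4286).
‖u_2‖ = 4.5513, so e_2 = (0.8475, 0.4394, 0.2825, 0.0942).
e_1·w_3 = (-0.2673)·4 + 0.0000·(-1) + 0.5345·3 + 0.8018·(-4) = -2.6726; e_2·w_3 = 0.8475·4 + 0.4394·(-1) + 0.2825·3 + 0.0942·(-4) = 3.4213.
u_3 = w_3 + 2.6726·e_1 − 3.4213·e_2 = (0.3862, -2.5034, 3.4621, -2.1793).
‖u_3‖ = 4.8116, so e_3 = (0.0803, -0.5203, 0.7195, -0.4529).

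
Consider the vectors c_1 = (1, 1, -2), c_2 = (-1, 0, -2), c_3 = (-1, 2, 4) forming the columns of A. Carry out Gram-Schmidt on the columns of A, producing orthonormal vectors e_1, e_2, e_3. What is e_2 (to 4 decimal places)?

e_1 = c_1/‖c_1‖ = (1, 1, -2)/2.4495 = (0.4082, 0.4082, -0.8165).
r_{12} = e_1·c_2 = 1.2247.
u_2 = c_2 − 1.2247·e_1 = (-1.5000, -0.5000, -1.0000).
‖u_2‖ = 1.8708, so e_2 = (-0.8018, -0.2673, -0.5345).

e_2 = (-0.8018, -0.2673, -0.5345)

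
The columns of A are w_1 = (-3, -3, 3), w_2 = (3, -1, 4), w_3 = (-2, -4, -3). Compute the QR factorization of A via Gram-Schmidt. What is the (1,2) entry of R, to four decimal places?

w_1 = (-3, -3, 3); ‖w_1‖ = 5.1962, so q_1 = (-0.5774, -0.5774, 0.5774).
r_{12} = q_1·w_2 = 1.1547.

r_{12} = 1.1547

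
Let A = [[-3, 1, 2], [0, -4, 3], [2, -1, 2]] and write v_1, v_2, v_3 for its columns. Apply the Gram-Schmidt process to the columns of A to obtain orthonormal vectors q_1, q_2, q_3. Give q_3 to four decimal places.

q_3 = (0.5534, -0.0692, 0.8301)

q_1 = v_1/‖v_1‖ = (-3, 0, 2)/3.6056 = (-0.8321, 0.0000, 0.5547).
r_{12} = q_1·v_2 = -1.3868.
u_2 = v_2 + 1.3868·q_1 = (-0.1538, -4.0000, -0.2308).
‖u_2‖ = 4.0096, so q_2 = (-0.0384, -0.9976, -0.0576).
r_{13} = q_1·v_3 = -0.5547; r_{23} = q_2·v_3 = -3.1847.
u_3 = v_3 + 0.5547·q_1 + 3.1847·q_2 = (1.4163, -0.1770, 2.1244).
‖u_3‖ = 2.5593, so q_3 = (0.5534, -0.0692, 0.8301).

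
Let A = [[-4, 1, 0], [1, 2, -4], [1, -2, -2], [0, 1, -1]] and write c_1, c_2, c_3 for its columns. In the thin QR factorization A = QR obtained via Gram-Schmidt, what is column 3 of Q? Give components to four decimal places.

c_1 = (-4, 1, 1, 0); ‖c_1‖ = 4.2426, so q_1 = (-0.9428, 0.2357, 0.2357, 0.0000).
q_1·c_2 = (-0.9428)·1 + 0.2357·2 + 0.2357·(-2) + 0.0000·1 = -0.9428.
u_2 = c_2 + 0.9428·q_1 = (0.1111, 2.2222, -1.7778, 1.0000).
‖u_2‖ = 3.0185, so q_2 = (0.0368, 0.7362, -0.5890, 0.3313).
q_1·c_3 = (-0.9428)·0 + 0.2357·(-4) + 0.2357·(-2) + 0.0000·(-1) = -1.4142; q_2·c_3 = 0.0368·0 + 0.7362·(-4) + (-0.5890)·(-2) + 0.3313·(-1) = -2.0982.
u_3 = c_3 + 1.4142·q_1 + 2.0982·q_2 = (-1.2561, -2.1220, -2.9024, -0.3049).
‖u_3‖ = 3.8207, so q_3 = (-0.3288, -0.5554, -0.7597, -0.0798).

q_3 = (-0.3288, -0.5554, -0.7597, -0.0798)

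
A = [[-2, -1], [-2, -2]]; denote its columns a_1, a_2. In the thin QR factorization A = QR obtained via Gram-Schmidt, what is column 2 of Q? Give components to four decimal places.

a_1 = (-2, -2); ‖a_1‖ = 2.8284, so e_1 = (-0.7071, -0.7071).
e_1·a_2 = (-0.7071)·(-1) + (-0.7071)·(-2) = 2.1213.
u_2 = a_2 − 2.1213·e_1 = (0.5000, -0.5000).
‖u_2‖ = 0.7071, so e_2 = (0.7071, -0.7071).

e_2 = (0.7071, -0.7071)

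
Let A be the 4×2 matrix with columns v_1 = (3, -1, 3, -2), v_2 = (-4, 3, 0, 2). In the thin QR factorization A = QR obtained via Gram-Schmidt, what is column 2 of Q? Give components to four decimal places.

e_1 = v_1/‖v_1‖ = (3, -1, 3, -2)/4.7958 = (0.6255, -0.2085, 0.6255, -0.4170).
r_{12} = e_1·v_2 = -3.9618.
u_2 = v_2 + 3.9618·e_1 = (-1.5217, 2.1739, 2.4783, 0.3478).
‖u_2‖ = 3.6475, so e_2 = (-0.4172, 0.5960, 0.6794, 0.0954).

e_2 = (-0.4172, 0.5960, 0.6794, 0.0954)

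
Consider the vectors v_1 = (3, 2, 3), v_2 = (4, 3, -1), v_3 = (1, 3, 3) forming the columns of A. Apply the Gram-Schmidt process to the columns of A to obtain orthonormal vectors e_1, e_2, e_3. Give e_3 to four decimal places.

e_1 = v_1/‖v_1‖ = (3, 2, 3)/4.6904 = (0.6396, 0.4264, 0.6396).
r_{12} = e_1·v_2 = 3.1980.
u_2 = v_2 − 3.1980·e_1 = (1.9545, 1.6364, -3.0455).
‖u_2‖ = 3.9715, so e_2 = (0.4921, 0.4120, -0.7668).
r_{13} = e_1·v_3 = 3.8376; r_{23} = e_2·v_3 = -0.5723.
u_3 = v_3 − 3.8376·e_1 + 0.5723·e_2 = (-1.1729, 1.5994, 0.1066).
‖u_3‖ = 1.9863, so e_3 = (-0.5905, 0.8052, 0.0537).

e_3 = (-0.5905, 0.8052, 0.0537)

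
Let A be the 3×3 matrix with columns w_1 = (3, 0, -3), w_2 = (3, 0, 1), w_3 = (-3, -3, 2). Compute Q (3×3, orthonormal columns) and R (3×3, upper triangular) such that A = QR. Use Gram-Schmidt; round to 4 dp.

e_1 = w_1/‖w_1‖ = (3, 0, -3)/4.2426 = (0.7071, 0.0000, -0.7071).
r_{12} = e_1·w_2 = 1.4142.
u_2 = w_2 − 1.4142·e_1 = (2.0000, 0.0000, 2.0000).
‖u_2‖ = 2.8284, so e_2 = (0.7071, 0.0000, 0.7071).
r_{13} = e_1·w_3 = -3.5355; r_{23} = e_2·w_3 = -0.7071.
u_3 = w_3 + 3.5355·e_1 + 0.7071·e_2 = (0.0000, -3.0000, 0.0000).
‖u_3‖ = 3.0000, so e_3 = (0.0000, -1.0000, 0.0000).

Q = [[0.7071, 0.7071, 0.0000], [0.0000, 0.0000, -1.0000], [-0.7071, 0.7071, 0.0000]], R = [[4.2426, 1.4142, -3.5355], [0.0000, 2.8284, -0.7071], [0.0000, 0.0000, 3.0000]]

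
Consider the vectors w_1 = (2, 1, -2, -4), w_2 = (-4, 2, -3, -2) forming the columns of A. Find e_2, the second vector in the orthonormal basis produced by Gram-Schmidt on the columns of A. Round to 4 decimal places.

e_2 = (-0.8410, 0.3045, -0.4277, -0.1305)

w_1 = (2, 1, -2, -4); ‖w_1‖ = 5.0000, so e_1 = (0.4000, 0.2000, -0.4000, -0.8000).
e_1·w_2 = 0.4000·(-4) + 0.2000·2 + (-0.4000)·(-3) + (-0.8000)·(-2) = 1.6000.
u_2 = w_2 − 1.6000·e_1 = (-4.6400, 1.6800, -2.3600, -0.7200).
‖u_2‖ = 5.5172, so e_2 = (-0.8410, 0.3045, -0.4277, -0.1305).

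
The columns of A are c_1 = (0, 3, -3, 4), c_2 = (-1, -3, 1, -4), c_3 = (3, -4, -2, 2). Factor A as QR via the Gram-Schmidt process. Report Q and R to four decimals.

Q = [[0.0000, -0.5037, 0.5527], [0.5145, -0.2667, -0.7143], [-0.5145, -0.7408, -0.2763], [0.6860, -0.3556, 0.3285]], R = [[5.8310, -4.8020, 0.3430], [0.0000, 1.9852, 0.3259], [0.0000, 0.0000, 5.7250]]

c_1 = (0, 3, -3, 4); ‖c_1‖ = 5.8310, so e_1 = (0.0000, 0.5145, -0.5145, 0.6860).
e_1·c_2 = 0.0000·(-1) + 0.5145·(-3) + (-0.5145)·1 + 0.6860·(-4) = -4.8020.
u_2 = c_2 + 4.8020·e_1 = (-1.0000, -0.5294, -1.4706, -0.7059).
‖u_2‖ = 1.9852, so e_2 = (-0.5037, -0.2667, -0.7408, -0.3556).
e_1·c_3 = 0.0000·3 + 0.5145·(-4) + (-0.5145)·(-2) + 0.6860·2 = 0.3430; e_2·c_3 = (-0.5037)·3 + (-0.2667)·(-4) + (-0.7408)·(-2) + (-0.3556)·2 = 0.3259.
u_3 = c_3 − 0.3430·e_1 − 0.3259·e_2 = (3.1642, -4.0896, -1.5821, 1.8806).
‖u_3‖ = 5.7250, so e_3 = (0.5527, -0.7143, -0.2763, 0.3285).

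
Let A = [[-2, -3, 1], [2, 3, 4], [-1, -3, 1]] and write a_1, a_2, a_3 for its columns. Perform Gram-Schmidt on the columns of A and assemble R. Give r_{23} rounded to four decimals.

e_1 = a_1/‖a_1‖ = (-2, 2, -1)/3.0000 = (-0.6667, 0.6667, -0.3333).
r_{12} = e_1·a_2 = 5.0000.
u_2 = a_2 − 5.0000·e_1 = (0.3333, -0.3333, -1.3333).
‖u_2‖ = 1.4142, so e_2 = (0.2357, -0.2357, -0.9428).
r_{23} = e_2·a_3 = -1.6499.

r_{23} = -1.6499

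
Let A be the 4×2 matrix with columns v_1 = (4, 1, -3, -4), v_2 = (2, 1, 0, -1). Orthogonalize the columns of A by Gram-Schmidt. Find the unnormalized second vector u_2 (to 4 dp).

u_2 = (0.7619, 0.6905, 0.9286, 0.2381)

e_1 = v_1/‖v_1‖ = (4, 1, -3, -4)/6.4807 = (0.6172, 0.1543, -0.4629, -0.6172).
r_{12} = e_1·v_2 = 2.0059.
u_2 = v_2 − 2.0059·e_1 = (0.7619, 0.6905, 0.9286, 0.2381).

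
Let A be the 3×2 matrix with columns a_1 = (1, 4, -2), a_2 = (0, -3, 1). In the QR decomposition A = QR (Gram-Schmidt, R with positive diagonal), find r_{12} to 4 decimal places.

r_{12} = -3.0551

q_1 = a_1/‖a_1‖ = (1, 4, -2)/4.5826 = (0.2182, 0.8729, -0.4364).
r_{12} = q_1·a_2 = -3.0551.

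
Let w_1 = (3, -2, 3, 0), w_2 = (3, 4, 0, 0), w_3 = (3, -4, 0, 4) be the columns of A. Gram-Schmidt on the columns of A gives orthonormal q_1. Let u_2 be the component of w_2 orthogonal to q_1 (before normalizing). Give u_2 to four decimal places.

u_2 = (2.8636, 4.0909, -0.1364, 0.0000)

w_1 = (3, -2, 3, 0); ‖w_1‖ = 4.6904, so q_1 = (0.6396, -0.4264, 0.6396, 0.0000).
q_1·w_2 = 0.6396·3 + (-0.4264)·4 + 0.6396·0 + 0.0000·0 = 0.2132.
u_2 = w_2 − 0.2132·q_1 = (2.8636, 4.0909, -0.1364, 0.0000).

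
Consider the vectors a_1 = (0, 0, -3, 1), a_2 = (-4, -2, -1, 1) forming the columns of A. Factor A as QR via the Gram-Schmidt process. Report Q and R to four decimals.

a_1 = (0, 0, -3, 1); ‖a_1‖ = 3.1623, so e_1 = (0.0000, 0.0000, -0.9487, 0.3162).
e_1·a_2 = 0.0000·(-4) + 0.0000·(-2) + (-0.9487)·(-1) + 0.3162·1 = 1.2649.
u_2 = a_2 − 1.2649·e_1 = (-4.0000, -2.0000, 0.2000, 0.6000).
‖u_2‖ = 4.5166, so e_2 = (-0.8856, -0.4428, 0.0443, 0.1328).

Q = [[0.0000, -0.8856], [0.0000, -0.4428], [-0.9487, 0.0443], [0.3162, 0.1328]], R = [[3.1623, 1.2649], [0.0000, 4.5166]]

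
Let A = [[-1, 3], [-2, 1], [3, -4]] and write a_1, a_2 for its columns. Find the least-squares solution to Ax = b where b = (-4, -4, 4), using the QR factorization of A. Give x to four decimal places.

q_1 = a_1/‖a_1‖ = (-1, -2, 3)/3.7417 = (-0.2673, -0.5345, 0.8018).
r_{12} = q_1·a_2 = -4.5434.
u_2 = a_2 + 4.5434·q_1 = (1.7857, -1.4286, -0.3571).
‖u_2‖ = 2.3146, so q_2 = (0.7715, -0.6172, -0.1543).
Qᵀb = (6.4143, -1.2344).
Back-substitute: x_2 = -1.2344/2.3146 = -0.5333.
x_1 = (6.4143 + 4.5434·(-0.5333))/3.7417 = 1.0667.

x = (1.0667, -0.5333)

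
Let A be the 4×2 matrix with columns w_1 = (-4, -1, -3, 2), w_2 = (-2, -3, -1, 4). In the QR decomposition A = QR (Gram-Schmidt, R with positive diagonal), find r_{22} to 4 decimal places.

r_{22} = 3.7238

q_1 = w_1/‖w_1‖ = (-4, -1, -3, 2)/5.4772 = (-0.7303, -0.1826, -0.5477, 0.3651).
r_{12} = q_1·w_2 = 4.0166.
u_2 = w_2 − 4.0166·q_1 = (0.9333, -2.2667, 1.2000, 2.5333).
r_{22} = ‖u_2‖ = 3.7238.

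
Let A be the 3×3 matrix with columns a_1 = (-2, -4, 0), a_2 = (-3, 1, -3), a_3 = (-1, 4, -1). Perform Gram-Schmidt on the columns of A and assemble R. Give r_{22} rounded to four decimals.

r_{22} = 4.3359

a_1 = (-2, -4, 0); ‖a_1‖ = 4.4721, so q_1 = (-0.4472, -0.8944, 0.0000).
q_1·a_2 = (-0.4472)·(-3) + (-0.8944)·1 + 0.0000·(-3) = 0.4472.
u_2 = a_2 − 0.4472·q_1 = (-2.8000, 1.4000, -3.0000).
r_{22} = ‖u_2‖ = 4.3359.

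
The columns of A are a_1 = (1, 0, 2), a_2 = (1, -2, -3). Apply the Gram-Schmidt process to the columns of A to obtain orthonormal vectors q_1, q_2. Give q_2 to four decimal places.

a_1 = (1, 0, 2); ‖a_1‖ = 2.2361, so q_1 = (0.4472, 0.0000, 0.8944).
q_1·a_2 = 0.4472·1 + 0.0000·(-2) + 0.8944·(-3) = -2.2361.
u_2 = a_2 + 2.2361·q_1 = (2.0000, -2.0000, -1.0000).
‖u_2‖ = 3.0000, so q_2 = (0.6667, -0.6667, -0.3333).

q_2 = (0.6667, -0.6667, -0.3333)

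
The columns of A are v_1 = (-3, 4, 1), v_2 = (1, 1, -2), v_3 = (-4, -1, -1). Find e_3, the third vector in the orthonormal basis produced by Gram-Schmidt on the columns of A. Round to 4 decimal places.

e_1 = v_1/‖v_1‖ = (-3, 4, 1)/5.0990 = (-0.5883, 0.7845, 0.1961).
r_{12} = e_1·v_2 = -0.1961.
u_2 = v_2 + 0.1961·e_1 = (0.8846, 1.1538, -1.9615).
‖u_2‖ = 2.4416, so e_2 = (0.3623, 0.4726, -0.8034).
r_{13} = e_1·v_3 = 1.3728; r_{23} = e_2·v_3 = -1.1184.
u_3 = v_3 − 1.3728·e_1 + 1.1184·e_2 = (-2.7871, -1.5484, -2.1677).
‖u_3‖ = 3.8555, so e_3 = (-0.7229, -0.4016, -0.5623).

e_3 = (-0.7229, -0.4016, -0.5623)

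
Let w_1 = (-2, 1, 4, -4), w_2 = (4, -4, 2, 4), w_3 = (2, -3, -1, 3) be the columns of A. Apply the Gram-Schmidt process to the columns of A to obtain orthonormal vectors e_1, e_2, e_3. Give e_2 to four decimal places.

e_2 = (0.4548, -0.5390, 0.6485, 0.2864)

w_1 = (-2, 1, 4, -4); ‖w_1‖ = 6.0828, so e_1 = (-0.3288, 0.1644, 0.6576, -0.6576).
e_1·w_2 = (-0.3288)·4 + 0.1644·(-4) + 0.6576·2 + (-0.6576)·4 = -3.2880.
u_2 = w_2 + 3.2880·e_1 = (2.9189, -3.4595, 4.1622, 1.8378).
‖u_2‖ = 6.4179, so e_2 = (0.4548, -0.5390, 0.6485, 0.2864).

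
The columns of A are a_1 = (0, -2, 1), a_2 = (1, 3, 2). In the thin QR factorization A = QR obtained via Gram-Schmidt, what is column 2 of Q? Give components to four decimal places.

a_1 = (0, -2, 1); ‖a_1‖ = 2.2361, so q_1 = (0.0000, -0.8944, 0.4472).
q_1·a_2 = 0.0000·1 + (-0.8944)·3 + 0.4472·2 = -1.7889.
u_2 = a_2 + 1.7889·q_1 = (1.0000, 1.4000, 2.8000).
‖u_2‖ = 3.2863, so q_2 = (0.3043, 0.4260, 0.8520).

q_2 = (0.3043, 0.4260, 0.8520)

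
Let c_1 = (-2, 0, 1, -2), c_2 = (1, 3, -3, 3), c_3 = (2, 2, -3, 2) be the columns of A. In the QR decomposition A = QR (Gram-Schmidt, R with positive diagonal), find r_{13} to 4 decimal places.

c_1 = (-2, 0, 1, -2); ‖c_1‖ = 3.0000, so q_1 = (-0.6667, 0.0000, 0.3333, -0.6667).
r_{13} = q_1·c_3 = -3.6667.

r_{13} = -3.6667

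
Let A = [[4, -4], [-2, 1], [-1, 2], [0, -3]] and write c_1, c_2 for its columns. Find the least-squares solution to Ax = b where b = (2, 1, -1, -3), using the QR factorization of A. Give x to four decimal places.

c_1 = (4, -2, -1, 0); ‖c_1‖ = 4.5826, so q_1 = (0.8729, -0.4364, -0.2182, 0.0000).
q_1·c_2 = 0.8729·(-4) + (-0.4364)·1 + (-0.2182)·2 + 0.0000·(-3) = -4.3644.
u_2 = c_2 + 4.3644·q_1 = (-0.1905, -0.9048, 1.0476, -3.0000).
‖u_2‖ = 3.3094, so q_2 = (-0.0576, -0.2734, 0.3166, -0.9065).
Qᵀb = (1.5275, 2.0144).
Back-substitute: x_2 = 2.0144/3.3094 = 0.6087.
x_1 = (1.5275 + 4.3644·0.6087)/4.5826 = 0.9130.

x = (0.9130, 0.6087)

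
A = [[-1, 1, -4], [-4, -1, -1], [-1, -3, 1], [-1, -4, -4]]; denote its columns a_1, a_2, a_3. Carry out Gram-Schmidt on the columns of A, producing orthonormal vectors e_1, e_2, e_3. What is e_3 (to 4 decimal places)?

e_1 = a_1/‖a_1‖ = (-1, -4, -1, -1)/4.3589 = (-0.2294, -0.9177, -0.2294, -0.2294).
r_{12} = e_1·a_2 = 2.2942.
u_2 = a_2 − 2.2942·e_1 = (1.5263, 1.1053, -2.4737, -3.4737).
‖u_2‖ = 4.6623, so e_2 = (0.3274, 0.2371, -0.5306, -0.7451).
r_{13} = e_1·a_3 = 2.5236; r_{23} = e_2·a_3 = 0.9031.
u_3 = a_3 − 2.5236·e_1 − 0.9031·e_2 = (-3.7167, 1.1017, 2.0581, -2.7482).
‖u_3‖ = 5.1784, so e_3 = (-0.7177, 0.2127, 0.3974, -0.5307).

e_3 = (-0.7177, 0.2127, 0.3974, -0.5307)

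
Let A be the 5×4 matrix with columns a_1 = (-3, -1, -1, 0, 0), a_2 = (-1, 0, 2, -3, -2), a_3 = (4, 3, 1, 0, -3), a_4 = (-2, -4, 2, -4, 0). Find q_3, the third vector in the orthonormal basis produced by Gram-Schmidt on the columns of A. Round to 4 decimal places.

a_1 = (-3, -1, -1, 0, 0); ‖a_1‖ = 3.3166, so q_1 = (-0.9045, -0.3015, -0.3015, 0.0000, 0.0000).
q_1·a_2 = (-0.9045)·(-1) + (-0.3015)·0 + (-0.3015)·2 + 0.0000·(-3) + 0.0000·(-2) = 0.3015.
u_2 = a_2 − 0.3015·q_1 = (-0.7273, 0.0909, 2.0909, -3.0000, -2.0000).
‖u_2‖ = 4.2319, so q_2 = (-0.1719, 0.0215, 0.4941, -0.7089, -0.4726).
q_1·a_3 = (-0.9045)·4 + (-0.3015)·3 + (-0.3015)·1 + 0.0000·0 + 0.0000·(-3) = -4.8242; q_2·a_3 = (-0.1719)·4 + 0.0215·3 + 0.4941·1 + (-0.7089)·0 + (-0.4726)·(-3) = 1.2889.
u_3 = a_3 + 4.8242·q_1 − 1.2889·q_2 = (-0.1421, 1.5178, -1.0914, 0.9137, -2.3909).
‖u_3‖ = 3.1727, so q_3 = (-0.0448, 0.4784, -0.3440, 0.2880, -0.7536).

q_3 = (-0.0448, 0.4784, -0.3440, 0.2880, -0.7536)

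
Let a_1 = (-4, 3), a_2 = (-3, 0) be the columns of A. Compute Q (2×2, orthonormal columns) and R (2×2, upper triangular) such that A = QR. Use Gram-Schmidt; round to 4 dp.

a_1 = (-4, 3); ‖a_1‖ = 5.0000, so q_1 = (-0.8000, 0.6000).
q_1·a_2 = (-0.8000)·(-3) + 0.6000·0 = 2.4000.
u_2 = a_2 − 2.4000·q_1 = (-1.0800, -1.4400).
‖u_2‖ = 1.8000, so q_2 = (-0.6000, -0.8000).

Q = [[-0.8000, -0.6000], [0.6000, -0.8000]], R = [[5.0000, 2.4000], [0.0000, 1.8000]]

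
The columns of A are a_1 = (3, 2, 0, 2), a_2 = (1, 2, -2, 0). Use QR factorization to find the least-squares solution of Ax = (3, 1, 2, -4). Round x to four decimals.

a_1 = (3, 2, 0, 2); ‖a_1‖ = 4.1231, so e_1 = (0.7276, 0.4851, 0.0000, 0.4851).
e_1·a_2 = 0.7276·1 + 0.4851·2 + 0.0000·(-2) + 0.4851·0 = 1.6977.
u_2 = a_2 − 1.6977·e_1 = (-0.2353, 1.1765, -2.0000, -0.8235).
‖u_2‖ = 2.4734, so e_2 = (-0.0951, 0.4757, -0.8086, -0.3330).
Qᵀb = (0.7276, -0.0951).
Back-substitute: x_2 = -0.0951/2.4734 = -0.0385.
x_1 = (0.7276 − 1.6977·(-0.0385))/4.1231 = 0.1923.

x = (0.1923, -0.0385)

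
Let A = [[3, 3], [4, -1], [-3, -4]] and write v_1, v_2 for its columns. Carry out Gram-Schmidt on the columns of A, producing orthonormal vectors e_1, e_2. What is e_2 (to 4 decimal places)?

v_1 = (3, 4, -3); ‖v_1‖ = 5.8310, so e_1 = (0.5145, 0.6860, -0.5145).
e_1·v_2 = 0.5145·3 + 0.6860·(-1) + (-0.5145)·(-4) = 2.9155.
u_2 = v_2 − 2.9155·e_1 = (1.5000, -3.0000, -2.5000).
‖u_2‖ = 4.1833, so e_2 = (0.3586, -0.7171, -0.5976).

e_2 = (0.3586, -0.7171, -0.5976)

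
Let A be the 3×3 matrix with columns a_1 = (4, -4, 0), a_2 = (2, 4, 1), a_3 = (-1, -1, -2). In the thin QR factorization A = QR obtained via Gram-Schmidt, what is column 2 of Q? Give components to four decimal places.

a_1 = (4, -4, 0); ‖a_1‖ = 5.6569, so q_1 = (0.7071, -0.7071, 0.0000).
q_1·a_2 = 0.7071·2 + (-0.7071)·4 + 0.0000·1 = -1.4142.
u_2 = a_2 + 1.4142·q_1 = (3.0000, 3.0000, 1.0000).
‖u_2‖ = 4.3589, so q_2 = (0.6882, 0.6882, 0.2294).

q_2 = (0.6882, 0.6882, 0.2294)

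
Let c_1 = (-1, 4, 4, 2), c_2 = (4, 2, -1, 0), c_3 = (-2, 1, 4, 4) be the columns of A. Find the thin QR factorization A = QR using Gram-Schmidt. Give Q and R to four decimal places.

c_1 = (-1, 4, 4, 2); ‖c_1‖ = 6.0828, so e_1 = (-0.1644, 0.6576, 0.6576, 0.3288).
e_1·c_2 = (-0.1644)·4 + 0.6576·2 + 0.6576·(-1) + 0.3288·0 = 0.0000.
u_2 = c_2 + 0.0000·e_1 = (4.0000, 2.0000, -1.0000, 0.0000).
‖u_2‖ = 4.5826, so e_2 = (0.8729, 0.4364, -0.2182, 0.0000).
e_1·c_3 = (-0.1644)·(-2) + 0.6576·1 + 0.6576·4 + 0.3288·4 = 4.9320; e_2·c_3 = 0.8729·(-2) + 0.4364·1 + (-0.2182)·4 + 0.0000·4 = -2.1822.
u_3 = c_3 − 4.9320·e_1 + 2.1822·e_2 = (0.7156, -1.2909, 0.2806, 2.3784).
‖u_3‖ = 2.8131, so e_3 = (0.2544, -0.4589, 0.0997, 0.8455).

Q = [[-0.1644, 0.8729, 0.2544], [0.6576, 0.4364, -0.4589], [0.6576, -0.2182, 0.0997], [0.3288, 0.0000, 0.8455]], R = [[6.0828, 0.0000, 4.9320], [0.0000, 4.5826, -2.1822], [0.0000, 0.0000, 2.8131]]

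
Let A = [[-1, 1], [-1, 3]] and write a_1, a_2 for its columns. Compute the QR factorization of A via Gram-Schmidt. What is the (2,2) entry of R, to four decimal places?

a_1 = (-1, -1); ‖a_1‖ = 1.4142, so e_1 = (-0.7071, -0.7071).
e_1·a_2 = (-0.7071)·1 + (-0.7071)·3 = -2.8284.
u_2 = a_2 + 2.8284·e_1 = (-1.0000, 1.0000).
r_{22} = ‖u_2‖ = 1.4142.

r_{22} = 1.4142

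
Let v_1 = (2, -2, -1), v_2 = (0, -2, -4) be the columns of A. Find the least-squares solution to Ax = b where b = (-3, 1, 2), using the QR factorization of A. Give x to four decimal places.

e_1 = v_1/‖v_1‖ = (2, -2, -1)/3.0000 = (0.6667, -0.6667, -0.3333).
r_{12} = e_1·v_2 = 2.6667.
u_2 = v_2 − 2.6667·e_1 = (-1.7778, -0.2222, -3.1111).
‖u_2‖ = 3.5901, so e_2 = (-0.4952, -0.0619, -0.8666).
Qᵀb = (-3.3333, -0.3095).
Back-substitute: x_2 = -0.3095/3.5901 = -0.0862.
x_1 = (-3.3333 − 2.6667·(-0.0862))/3.0000 = -1.0345.

x = (-1.0345, -0.0862)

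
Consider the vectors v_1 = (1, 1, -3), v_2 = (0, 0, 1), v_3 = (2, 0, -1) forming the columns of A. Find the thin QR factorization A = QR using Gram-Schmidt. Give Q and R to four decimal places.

Q = [[0.3015, 0.6396, 0.7071], [0.3015, 0.6396, -0.7071], [-0.9045, 0.4264, 0.0000]], R = [[3.3166, -0.9045, 1.5076], [0.0000, 0.4264, 0.8528], [0.0000, 0.0000, 1.4142]]

v_1 = (1, 1, -3); ‖v_1‖ = 3.3166, so e_1 = (0.3015, 0.3015, -0.9045).
e_1·v_2 = 0.3015·0 + 0.3015·0 + (-0.9045)·1 = -0.9045.
u_2 = v_2 + 0.9045·e_1 = (0.2727, 0.2727, 0.1818).
‖u_2‖ = 0.4264, so e_2 = (0.6396, 0.6396, 0.4264).
e_1·v_3 = 0.3015·2 + 0.3015·0 + (-0.9045)·(-1) = 1.5076; e_2·v_3 = 0.6396·2 + 0.6396·0 + 0.4264·(-1) = 0.8528.
u_3 = v_3 − 1.5076·e_1 − 0.8528·e_2 = (1.0000, -1.0000, 0.0000).
‖u_3‖ = 1.4142, so e_3 = (0.7071, -0.7071, 0.0000).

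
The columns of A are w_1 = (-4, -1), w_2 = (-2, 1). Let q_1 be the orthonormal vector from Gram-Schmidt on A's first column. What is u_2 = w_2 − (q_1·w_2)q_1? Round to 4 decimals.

w_1 = (-4, -1); ‖w_1‖ = 4.1231, so q_1 = (-0.9701, -0.2425).
q_1·w_2 = (-0.9701)·(-2) + (-0.2425)·1 = 1.6977.
u_2 = w_2 − 1.6977·q_1 = (-0.3529, 1.4118).

u_2 = (-0.3529, 1.4118)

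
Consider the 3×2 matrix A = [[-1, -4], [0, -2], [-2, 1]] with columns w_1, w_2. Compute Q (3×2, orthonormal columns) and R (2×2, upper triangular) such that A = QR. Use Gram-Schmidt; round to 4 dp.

Q = [[-0.4472, -0.8010], [0.0000, -0.4450], [-0.8944, 0.4005]], R = [[2.2361, 0.8944], [0.0000, 4.4944]]

w_1 = (-1, 0, -2); ‖w_1‖ = 2.2361, so e_1 = (-0.4472, 0.0000, -0.8944).
e_1·w_2 = (-0.4472)·(-4) + 0.0000·(-2) + (-0.8944)·1 = 0.8944.
u_2 = w_2 − 0.8944·e_1 = (-3.6000, -2.0000, 1.8000).
‖u_2‖ = 4.4944, so e_2 = (-0.8010, -0.4450, 0.4005).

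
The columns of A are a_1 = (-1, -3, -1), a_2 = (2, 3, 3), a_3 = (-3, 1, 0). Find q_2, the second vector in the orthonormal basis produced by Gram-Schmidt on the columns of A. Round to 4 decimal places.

q_1 = a_1/‖a_1‖ = (-1, -3, -1)/3.3166 = (-0.3015, -0.9045, -0.3015).
r_{12} = q_1·a_2 = -4.2212.
u_2 = a_2 + 4.2212·q_1 = (0.7273, -0.8182, 1.7273).
‖u_2‖ = 2.0449, so q_2 = (0.3556, -0.4001, 0.8447).

q_2 = (0.3556, -0.4001, 0.8447)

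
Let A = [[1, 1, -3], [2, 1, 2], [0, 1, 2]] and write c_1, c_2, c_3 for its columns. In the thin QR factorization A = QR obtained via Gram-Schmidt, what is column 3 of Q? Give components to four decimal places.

q_3 = (-0.8165, 0.4082, 0.4082)

c_1 = (1, 2, 0); ‖c_1‖ = 2.2361, so q_1 = (0.4472, 0.8944, 0.0000).
q_1·c_2 = 0.4472·1 + 0.8944·1 + 0.0000·1 = 1.3416.
u_2 = c_2 − 1.3416·q_1 = (0.4000, -0.2000, 1.0000).
‖u_2‖ = 1.0954, so q_2 = (0.3651, -0.1826, 0.9129).
q_1·c_3 = 0.4472·(-3) + 0.8944·2 + 0.0000·2 = 0.4472; q_2·c_3 = 0.3651·(-3) + (-0.1826)·2 + 0.9129·2 = 0.3651.
u_3 = c_3 − 0.4472·q_1 − 0.3651·q_2 = (-3.3333, 1.6667, 1.6667).
‖u_3‖ = 4.0825, so q_3 = (-0.8165, 0.4082, 0.4082).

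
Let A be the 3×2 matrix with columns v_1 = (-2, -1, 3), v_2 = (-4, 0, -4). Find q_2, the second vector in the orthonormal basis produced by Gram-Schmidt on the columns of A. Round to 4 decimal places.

q_2 = (-0.8230, -0.0514, -0.5658)

v_1 = (-2, -1, 3); ‖v_1‖ = 3.7417, so q_1 = (-0.5345, -0.2673, 0.8018).
q_1·v_2 = (-0.5345)·(-4) + (-0.2673)·0 + 0.8018·(-4) = -1.0690.
u_2 = v_2 + 1.0690·q_1 = (-4.5714, -0.2857, -3.1429).
‖u_2‖ = 5.5549, so q_2 = (-0.8230, -0.0514, -0.5658).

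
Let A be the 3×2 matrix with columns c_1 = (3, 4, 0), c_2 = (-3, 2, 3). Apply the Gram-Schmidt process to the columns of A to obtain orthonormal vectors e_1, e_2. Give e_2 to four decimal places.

c_1 = (3, 4, 0); ‖c_1‖ = 5.0000, so e_1 = (0.6000, 0.8000, 0.0000).
e_1·c_2 = 0.6000·(-3) + 0.8000·2 + 0.0000·3 = -0.2000.
u_2 = c_2 + 0.2000·e_1 = (-2.8800, 2.1600, 3.0000).
‖u_2‖ = 4.6861, so e_2 = (-0.6146, 0.4609, 0.6402).

e_2 = (-0.6146, 0.4609, 0.6402)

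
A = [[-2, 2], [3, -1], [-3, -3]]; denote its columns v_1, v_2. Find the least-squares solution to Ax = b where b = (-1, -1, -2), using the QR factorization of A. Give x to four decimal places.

v_1 = (-2, 3, -3); ‖v_1‖ = 4.6904, so q_1 = (-0.4264, 0.6396, -0.6396).
q_1·v_2 = (-0.4264)·2 + 0.6396·(-1) + (-0.6396)·(-3) = 0.4264.
u_2 = v_2 − 0.4264·q_1 = (2.1818, -1.2727, -2.7273).
‖u_2‖ = 3.7173, so q_2 = (0.5869, -0.3424, -0.7337).
Qᵀb = (1.0660, 1.2228).
Back-substitute: x_2 = 1.2228/3.7173 = 0.3289.
x_1 = (1.0660 − 0.4264·0.3289)/4.6904 = 0.1974.

x = (0.1974, 0.3289)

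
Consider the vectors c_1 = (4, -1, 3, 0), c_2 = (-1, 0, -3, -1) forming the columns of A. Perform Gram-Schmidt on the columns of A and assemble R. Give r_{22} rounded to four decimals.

c_1 = (4, -1, 3, 0); ‖c_1‖ = 5.0990, so q_1 = (0.7845, -0.1961, 0.5883, 0.0000).
q_1·c_2 = 0.7845·(-1) + (-0.1961)·0 + 0.5883·(-3) + 0.0000·(-1) = -2.5495.
u_2 = c_2 + 2.5495·q_1 = (1.0000, -0.5000, -1.5000, -1.0000).
r_{22} = ‖u_2‖ = 2.1213.

r_{22} = 2.1213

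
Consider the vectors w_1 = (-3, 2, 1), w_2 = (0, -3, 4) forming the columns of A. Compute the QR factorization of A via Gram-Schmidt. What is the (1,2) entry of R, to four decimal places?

r_{12} = -0.5345

q_1 = w_1/‖w_1‖ = (-3, 2, 1)/3.7417 = (-0.8018, 0.5345, 0.2673).
r_{12} = q_1·w_2 = -0.5345.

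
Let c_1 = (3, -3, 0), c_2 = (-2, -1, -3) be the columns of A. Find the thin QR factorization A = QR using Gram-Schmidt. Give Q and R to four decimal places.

Q = [[0.7071, -0.4082], [-0.7071, -0.4082], [0.0000, -0.8165]], R = [[4.2426, -0.7071], [0.0000, 3.6742]]

c_1 = (3, -3, 0); ‖c_1‖ = 4.2426, so e_1 = (0.7071, -0.7071, 0.0000).
e_1·c_2 = 0.7071·(-2) + (-0.7071)·(-1) + 0.0000·(-3) = -0.7071.
u_2 = c_2 + 0.7071·e_1 = (-1.5000, -1.5000, -3.0000).
‖u_2‖ = 3.6742, so e_2 = (-0.4082, -0.4082, -0.8165).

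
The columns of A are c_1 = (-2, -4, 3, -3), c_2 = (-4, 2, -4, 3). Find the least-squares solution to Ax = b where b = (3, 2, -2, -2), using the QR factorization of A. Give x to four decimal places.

c_1 = (-2, -4, 3, -3); ‖c_1‖ = 6.1644, so e_1 = (-0.3244, -0.6489, 0.4867, -0.4867).
e_1·c_2 = (-0.3244)·(-4) + (-0.6489)·2 + 0.4867·(-4) + (-0.4867)·3 = -3.4066.
u_2 = c_2 + 3.4066·e_1 = (-5.1053, -0.2105, -2.3421, 1.3421).
‖u_2‖ = 5.7788, so e_2 = (-0.8834, -0.0364, -0.4053, 0.2322).
Qᵀb = (-2.2711, -2.3771).
Back-substitute: x_2 = -2.3771/5.7788 = -0.4113.
x_1 = (-2.2711 + 3.4066·(-0.4113))/6.1644 = -0.5957.

x = (-0.5957, -0.4113)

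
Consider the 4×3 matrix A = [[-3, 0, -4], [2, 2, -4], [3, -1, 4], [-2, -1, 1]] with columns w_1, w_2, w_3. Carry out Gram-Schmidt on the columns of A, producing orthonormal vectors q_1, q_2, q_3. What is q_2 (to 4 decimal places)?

w_1 = (-3, 2, 3, -2); ‖w_1‖ = 5.0990, so q_1 = (-0.5883, 0.3922, 0.5883, -0.3922).
q_1·w_2 = (-0.5883)·0 + 0.3922·2 + 0.5883·(-1) + (-0.3922)·(-1) = 0.5883.
u_2 = w_2 − 0.5883·q_1 = (0.3462, 1.7692, -1.3462, -0.7692).
‖u_2‖ = 2.3778, so q_2 = (0.1456, 0.7441, -0.5661, -0.3235).

q_2 = (0.1456, 0.7441, -0.5661, -0.3235)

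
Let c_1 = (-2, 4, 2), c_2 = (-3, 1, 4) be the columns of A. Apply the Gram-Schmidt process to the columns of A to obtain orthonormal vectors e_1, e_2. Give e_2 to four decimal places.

e_1 = c_1/‖c_1‖ = (-2, 4, 2)/4.8990 = (-0.4082, 0.8165, 0.4082).
r_{12} = e_1·c_2 = 3.6742.
u_2 = c_2 − 3.6742·e_1 = (-1.5000, -2.0000, 2.5000).
‖u_2‖ = 3.5355, so e_2 = (-0.4243, -0.5657, 0.7071).

e_2 = (-0.4243, -0.5657, 0.7071)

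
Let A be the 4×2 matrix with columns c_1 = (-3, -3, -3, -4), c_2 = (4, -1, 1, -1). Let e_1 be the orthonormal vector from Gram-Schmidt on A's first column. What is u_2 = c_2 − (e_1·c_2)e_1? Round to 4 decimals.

e_1 = c_1/‖c_1‖ = (-3, -3, -3, -4)/6.5574 = (-0.4575, -0.4575, -0.4575, -0.6100).
r_{12} = e_1·c_2 = -1.2200.
u_2 = c_2 + 1.2200·e_1 = (3.4419, -1.5581, 0.4419, -1.7442).

u_2 = (3.4419, -1.5581, 0.4419, -1.7442)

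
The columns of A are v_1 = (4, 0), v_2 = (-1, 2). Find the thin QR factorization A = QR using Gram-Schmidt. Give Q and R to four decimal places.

q_1 = v_1/‖v_1‖ = (4, 0)/4.0000 = (1.0000, 0.0000).
r_{12} = q_1·v_2 = -1.0000.
u_2 = v_2 + 1.0000·q_1 = (0.0000, 2.0000).
‖u_2‖ = 2.0000, so q_2 = (0.0000, 1.0000).

Q = [[1.0000, 0.0000], [0.0000, 1.0000]], R = [[4.0000, -1.0000], [0.0000, 2.0000]]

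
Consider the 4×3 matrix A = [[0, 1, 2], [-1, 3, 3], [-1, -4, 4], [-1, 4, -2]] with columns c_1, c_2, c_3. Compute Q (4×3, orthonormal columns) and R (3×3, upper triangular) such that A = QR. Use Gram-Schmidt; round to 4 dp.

c_1 = (0, -1, -1, -1); ‖c_1‖ = 1.7321, so e_1 = (0.0000, -0.5774, -0.5774, -0.5774).
e_1·c_2 = 0.0000·1 + (-0.5774)·3 + (-0.5774)·(-4) + (-0.5774)·4 = -1.7321.
u_2 = c_2 + 1.7321·e_1 = (1.0000, 2.0000, -5.0000, 3.0000).
‖u_2‖ = 6.2450, so e_2 = (0.1601, 0.3203, -0.8006, 0.4804).
e_1·c_3 = 0.0000·2 + (-0.5774)·3 + (-0.5774)·4 + (-0.5774)·(-2) = -2.8868; e_2·c_3 = 0.1601·2 + 0.3203·3 + (-0.8006)·4 + 0.4804·(-2) = -2.8823.
u_3 = c_3 + 2.8868·e_1 + 2.8823·e_2 = (2.4615, 2.2564, 0.0256, -2.2821).
‖u_3‖ = 4.0446, so e_3 = (0.6086, 0.5579, 0.0063, -0.5642).

Q = [[0.0000, 0.1601, 0.6086], [-0.5774, 0.3203, 0.5579], [-0.5774, -0.8006, 0.0063], [-0.5774, 0.4804, -0.5642]], R = [[1.7321, -1.7321, -2.8868], [0.0000, 6.2450, -2.8823], [0.0000, 0.0000, 4.0446]]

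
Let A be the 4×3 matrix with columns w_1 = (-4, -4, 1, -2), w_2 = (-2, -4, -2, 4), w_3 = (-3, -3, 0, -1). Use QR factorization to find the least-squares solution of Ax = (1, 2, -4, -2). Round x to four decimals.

q_1 = w_1/‖w_1‖ = (-4, -4, 1, -2)/6.0828 = (-0.6576, -0.6576, 0.1644, -0.3288).
r_{12} = q_1·w_2 = 2.3016.
u_2 = w_2 − 2.3016·q_1 = (-0.4865, -2.4865, -2.3784, 4.7568).
‖u_2‖ = 5.8909, so q_2 = (-0.0826, -0.4221, -0.4037, 0.8075).
r_{13} = q_1·w_3 = 4.2744; r_{23} = q_2·w_3 = 0.7065.
u_3 = w_3 − 4.2744·q_1 − 0.7065·q_2 = (-0.1308, 0.1090, -0.4174, -0.1651).
‖u_3‖ = 0.4801, so q_3 = (-0.2725, 0.2271, -0.8694, -0.3439).
Qᵀb = (-1.9728, -0.9268, 4.3472).
Back-substitute: x_3 = 4.3472/0.4801 = 9.0541.
x_2 = (-0.9268 − 0.7065·9.0541)/5.8909 = -1.2432.
x_1 = (-1.9728 − 2.3016·(-1.2432) − 4.2744·9.0541)/6.0828 = -6.2162.

x = (-6.2162, -1.2432, 9.0541)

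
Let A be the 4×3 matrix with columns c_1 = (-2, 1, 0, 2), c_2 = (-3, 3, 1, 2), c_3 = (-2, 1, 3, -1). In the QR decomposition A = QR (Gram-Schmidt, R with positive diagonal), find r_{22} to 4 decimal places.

c_1 = (-2, 1, 0, 2); ‖c_1‖ = 3.0000, so e_1 = (-0.6667, 0.3333, 0.0000, 0.6667).
e_1·c_2 = (-0.6667)·(-3) + 0.3333·3 + 0.0000·1 + 0.6667·2 = 4.3333.
u_2 = c_2 − 4.3333·e_1 = (-0.1111, 1.5556, 1.0000, -0.8889).
r_{22} = ‖u_2‖ = 2.0548.

r_{22} = 2.0548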